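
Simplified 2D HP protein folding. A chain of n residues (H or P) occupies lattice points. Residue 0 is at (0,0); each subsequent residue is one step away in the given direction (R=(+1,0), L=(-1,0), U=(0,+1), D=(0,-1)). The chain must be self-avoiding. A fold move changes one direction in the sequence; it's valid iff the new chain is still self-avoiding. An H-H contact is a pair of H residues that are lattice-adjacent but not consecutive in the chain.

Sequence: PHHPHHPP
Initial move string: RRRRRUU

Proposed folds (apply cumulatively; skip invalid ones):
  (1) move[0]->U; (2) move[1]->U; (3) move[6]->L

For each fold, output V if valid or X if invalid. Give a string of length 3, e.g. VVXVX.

Answer: VVV

Derivation:
Initial: RRRRRUU -> [(0, 0), (1, 0), (2, 0), (3, 0), (4, 0), (5, 0), (5, 1), (5, 2)]
Fold 1: move[0]->U => URRRRUU VALID
Fold 2: move[1]->U => UURRRUU VALID
Fold 3: move[6]->L => UURRRUL VALID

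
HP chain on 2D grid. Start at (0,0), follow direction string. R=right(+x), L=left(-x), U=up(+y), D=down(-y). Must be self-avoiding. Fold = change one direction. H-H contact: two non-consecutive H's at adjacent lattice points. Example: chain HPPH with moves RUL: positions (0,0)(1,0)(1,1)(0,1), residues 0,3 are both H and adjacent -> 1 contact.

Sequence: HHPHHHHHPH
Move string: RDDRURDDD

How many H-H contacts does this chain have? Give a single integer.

Answer: 1

Derivation:
Positions: [(0, 0), (1, 0), (1, -1), (1, -2), (2, -2), (2, -1), (3, -1), (3, -2), (3, -3), (3, -4)]
H-H contact: residue 4 @(2,-2) - residue 7 @(3, -2)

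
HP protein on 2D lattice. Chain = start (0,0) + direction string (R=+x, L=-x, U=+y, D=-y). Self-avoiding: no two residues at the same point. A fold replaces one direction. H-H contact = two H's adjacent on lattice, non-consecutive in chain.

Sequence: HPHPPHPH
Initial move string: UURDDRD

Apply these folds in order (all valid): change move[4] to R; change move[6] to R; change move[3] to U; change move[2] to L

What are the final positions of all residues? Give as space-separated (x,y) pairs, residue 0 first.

Initial moves: UURDDRD
Fold: move[4]->R => UURDRRD (positions: [(0, 0), (0, 1), (0, 2), (1, 2), (1, 1), (2, 1), (3, 1), (3, 0)])
Fold: move[6]->R => UURDRRR (positions: [(0, 0), (0, 1), (0, 2), (1, 2), (1, 1), (2, 1), (3, 1), (4, 1)])
Fold: move[3]->U => UURURRR (positions: [(0, 0), (0, 1), (0, 2), (1, 2), (1, 3), (2, 3), (3, 3), (4, 3)])
Fold: move[2]->L => UULURRR (positions: [(0, 0), (0, 1), (0, 2), (-1, 2), (-1, 3), (0, 3), (1, 3), (2, 3)])

Answer: (0,0) (0,1) (0,2) (-1,2) (-1,3) (0,3) (1,3) (2,3)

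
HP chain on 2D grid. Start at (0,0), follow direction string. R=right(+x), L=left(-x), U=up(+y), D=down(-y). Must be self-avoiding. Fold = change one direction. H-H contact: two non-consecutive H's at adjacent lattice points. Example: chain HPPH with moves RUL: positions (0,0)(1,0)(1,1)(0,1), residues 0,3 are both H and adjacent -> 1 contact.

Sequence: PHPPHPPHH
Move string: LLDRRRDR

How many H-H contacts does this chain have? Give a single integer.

Positions: [(0, 0), (-1, 0), (-2, 0), (-2, -1), (-1, -1), (0, -1), (1, -1), (1, -2), (2, -2)]
H-H contact: residue 1 @(-1,0) - residue 4 @(-1, -1)

Answer: 1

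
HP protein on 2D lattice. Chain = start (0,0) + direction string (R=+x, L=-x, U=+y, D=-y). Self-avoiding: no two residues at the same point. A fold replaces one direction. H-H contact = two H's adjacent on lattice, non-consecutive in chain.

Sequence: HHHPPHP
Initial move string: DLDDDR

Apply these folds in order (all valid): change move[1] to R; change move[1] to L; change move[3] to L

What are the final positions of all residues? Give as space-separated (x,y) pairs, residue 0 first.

Answer: (0,0) (0,-1) (-1,-1) (-1,-2) (-2,-2) (-2,-3) (-1,-3)

Derivation:
Initial moves: DLDDDR
Fold: move[1]->R => DRDDDR (positions: [(0, 0), (0, -1), (1, -1), (1, -2), (1, -3), (1, -4), (2, -4)])
Fold: move[1]->L => DLDDDR (positions: [(0, 0), (0, -1), (-1, -1), (-1, -2), (-1, -3), (-1, -4), (0, -4)])
Fold: move[3]->L => DLDLDR (positions: [(0, 0), (0, -1), (-1, -1), (-1, -2), (-2, -2), (-2, -3), (-1, -3)])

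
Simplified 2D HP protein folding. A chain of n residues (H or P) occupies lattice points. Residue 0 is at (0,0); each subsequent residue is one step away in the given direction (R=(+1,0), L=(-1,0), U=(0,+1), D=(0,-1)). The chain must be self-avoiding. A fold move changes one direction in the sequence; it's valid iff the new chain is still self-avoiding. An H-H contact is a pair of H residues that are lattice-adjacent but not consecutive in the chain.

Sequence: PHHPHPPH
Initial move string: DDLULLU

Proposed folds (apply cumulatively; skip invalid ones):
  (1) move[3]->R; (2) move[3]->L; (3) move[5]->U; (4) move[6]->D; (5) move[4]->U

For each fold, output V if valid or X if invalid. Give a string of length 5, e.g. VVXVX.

Answer: XVVXV

Derivation:
Initial: DDLULLU -> [(0, 0), (0, -1), (0, -2), (-1, -2), (-1, -1), (-2, -1), (-3, -1), (-3, 0)]
Fold 1: move[3]->R => DDLRLLU INVALID (collision), skipped
Fold 2: move[3]->L => DDLLLLU VALID
Fold 3: move[5]->U => DDLLLUU VALID
Fold 4: move[6]->D => DDLLLUD INVALID (collision), skipped
Fold 5: move[4]->U => DDLLUUU VALID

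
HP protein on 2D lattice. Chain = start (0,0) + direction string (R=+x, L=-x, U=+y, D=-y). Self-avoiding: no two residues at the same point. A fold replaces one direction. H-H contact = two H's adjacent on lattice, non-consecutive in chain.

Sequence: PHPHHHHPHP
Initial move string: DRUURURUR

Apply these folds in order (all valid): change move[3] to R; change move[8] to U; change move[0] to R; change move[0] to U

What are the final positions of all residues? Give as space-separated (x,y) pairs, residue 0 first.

Answer: (0,0) (0,1) (1,1) (1,2) (2,2) (3,2) (3,3) (4,3) (4,4) (4,5)

Derivation:
Initial moves: DRUURURUR
Fold: move[3]->R => DRURRURUR (positions: [(0, 0), (0, -1), (1, -1), (1, 0), (2, 0), (3, 0), (3, 1), (4, 1), (4, 2), (5, 2)])
Fold: move[8]->U => DRURRURUU (positions: [(0, 0), (0, -1), (1, -1), (1, 0), (2, 0), (3, 0), (3, 1), (4, 1), (4, 2), (4, 3)])
Fold: move[0]->R => RRURRURUU (positions: [(0, 0), (1, 0), (2, 0), (2, 1), (3, 1), (4, 1), (4, 2), (5, 2), (5, 3), (5, 4)])
Fold: move[0]->U => URURRURUU (positions: [(0, 0), (0, 1), (1, 1), (1, 2), (2, 2), (3, 2), (3, 3), (4, 3), (4, 4), (4, 5)])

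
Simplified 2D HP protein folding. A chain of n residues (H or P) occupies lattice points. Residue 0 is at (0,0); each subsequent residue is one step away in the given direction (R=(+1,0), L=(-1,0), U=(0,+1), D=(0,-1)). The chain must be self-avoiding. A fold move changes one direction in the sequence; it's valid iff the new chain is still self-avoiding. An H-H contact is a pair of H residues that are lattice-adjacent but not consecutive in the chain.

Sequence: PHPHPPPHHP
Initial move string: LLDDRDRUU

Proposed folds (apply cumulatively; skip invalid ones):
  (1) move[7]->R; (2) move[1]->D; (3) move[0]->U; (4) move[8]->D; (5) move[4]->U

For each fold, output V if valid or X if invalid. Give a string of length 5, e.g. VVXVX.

Initial: LLDDRDRUU -> [(0, 0), (-1, 0), (-2, 0), (-2, -1), (-2, -2), (-1, -2), (-1, -3), (0, -3), (0, -2), (0, -1)]
Fold 1: move[7]->R => LLDDRDRRU VALID
Fold 2: move[1]->D => LDDDRDRRU VALID
Fold 3: move[0]->U => UDDDRDRRU INVALID (collision), skipped
Fold 4: move[8]->D => LDDDRDRRD VALID
Fold 5: move[4]->U => LDDDUDRRD INVALID (collision), skipped

Answer: VVXVX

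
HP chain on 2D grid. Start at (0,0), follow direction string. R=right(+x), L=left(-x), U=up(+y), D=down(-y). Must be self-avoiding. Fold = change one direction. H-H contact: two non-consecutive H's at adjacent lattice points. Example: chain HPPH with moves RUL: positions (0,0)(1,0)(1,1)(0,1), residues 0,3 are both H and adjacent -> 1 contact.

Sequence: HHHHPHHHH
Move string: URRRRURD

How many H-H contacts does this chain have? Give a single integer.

Positions: [(0, 0), (0, 1), (1, 1), (2, 1), (3, 1), (4, 1), (4, 2), (5, 2), (5, 1)]
H-H contact: residue 5 @(4,1) - residue 8 @(5, 1)

Answer: 1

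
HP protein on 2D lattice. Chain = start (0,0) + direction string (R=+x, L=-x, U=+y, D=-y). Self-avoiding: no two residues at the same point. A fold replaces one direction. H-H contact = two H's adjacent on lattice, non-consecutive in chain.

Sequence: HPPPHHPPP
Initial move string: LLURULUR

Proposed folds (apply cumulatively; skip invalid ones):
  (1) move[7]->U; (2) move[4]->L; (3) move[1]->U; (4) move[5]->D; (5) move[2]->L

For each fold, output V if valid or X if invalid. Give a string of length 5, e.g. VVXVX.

Initial: LLURULUR -> [(0, 0), (-1, 0), (-2, 0), (-2, 1), (-1, 1), (-1, 2), (-2, 2), (-2, 3), (-1, 3)]
Fold 1: move[7]->U => LLURULUU VALID
Fold 2: move[4]->L => LLURLLUU INVALID (collision), skipped
Fold 3: move[1]->U => LUURULUU VALID
Fold 4: move[5]->D => LUURUDUU INVALID (collision), skipped
Fold 5: move[2]->L => LULRULUU INVALID (collision), skipped

Answer: VXVXX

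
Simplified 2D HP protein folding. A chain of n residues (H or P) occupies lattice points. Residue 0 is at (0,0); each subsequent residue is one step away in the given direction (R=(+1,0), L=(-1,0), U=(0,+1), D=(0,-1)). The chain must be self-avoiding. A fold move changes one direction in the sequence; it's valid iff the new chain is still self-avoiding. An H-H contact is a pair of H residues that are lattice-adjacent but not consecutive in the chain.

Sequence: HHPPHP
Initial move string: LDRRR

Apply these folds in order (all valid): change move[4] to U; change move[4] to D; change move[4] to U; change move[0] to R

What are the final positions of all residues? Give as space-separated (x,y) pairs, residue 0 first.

Answer: (0,0) (1,0) (1,-1) (2,-1) (3,-1) (3,0)

Derivation:
Initial moves: LDRRR
Fold: move[4]->U => LDRRU (positions: [(0, 0), (-1, 0), (-1, -1), (0, -1), (1, -1), (1, 0)])
Fold: move[4]->D => LDRRD (positions: [(0, 0), (-1, 0), (-1, -1), (0, -1), (1, -1), (1, -2)])
Fold: move[4]->U => LDRRU (positions: [(0, 0), (-1, 0), (-1, -1), (0, -1), (1, -1), (1, 0)])
Fold: move[0]->R => RDRRU (positions: [(0, 0), (1, 0), (1, -1), (2, -1), (3, -1), (3, 0)])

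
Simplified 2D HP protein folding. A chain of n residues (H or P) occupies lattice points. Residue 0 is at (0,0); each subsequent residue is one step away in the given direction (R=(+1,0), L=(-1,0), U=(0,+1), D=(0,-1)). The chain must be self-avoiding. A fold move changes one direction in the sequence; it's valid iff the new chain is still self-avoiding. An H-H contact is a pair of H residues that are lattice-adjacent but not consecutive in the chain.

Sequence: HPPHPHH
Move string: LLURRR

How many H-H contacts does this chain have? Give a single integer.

Positions: [(0, 0), (-1, 0), (-2, 0), (-2, 1), (-1, 1), (0, 1), (1, 1)]
H-H contact: residue 0 @(0,0) - residue 5 @(0, 1)

Answer: 1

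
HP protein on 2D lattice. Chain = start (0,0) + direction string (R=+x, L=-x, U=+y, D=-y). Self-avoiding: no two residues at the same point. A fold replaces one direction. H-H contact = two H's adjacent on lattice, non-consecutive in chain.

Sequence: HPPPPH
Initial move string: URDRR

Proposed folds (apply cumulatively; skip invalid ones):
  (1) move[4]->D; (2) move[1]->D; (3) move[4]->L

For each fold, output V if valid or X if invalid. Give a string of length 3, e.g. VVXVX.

Answer: VXX

Derivation:
Initial: URDRR -> [(0, 0), (0, 1), (1, 1), (1, 0), (2, 0), (3, 0)]
Fold 1: move[4]->D => URDRD VALID
Fold 2: move[1]->D => UDDRD INVALID (collision), skipped
Fold 3: move[4]->L => URDRL INVALID (collision), skipped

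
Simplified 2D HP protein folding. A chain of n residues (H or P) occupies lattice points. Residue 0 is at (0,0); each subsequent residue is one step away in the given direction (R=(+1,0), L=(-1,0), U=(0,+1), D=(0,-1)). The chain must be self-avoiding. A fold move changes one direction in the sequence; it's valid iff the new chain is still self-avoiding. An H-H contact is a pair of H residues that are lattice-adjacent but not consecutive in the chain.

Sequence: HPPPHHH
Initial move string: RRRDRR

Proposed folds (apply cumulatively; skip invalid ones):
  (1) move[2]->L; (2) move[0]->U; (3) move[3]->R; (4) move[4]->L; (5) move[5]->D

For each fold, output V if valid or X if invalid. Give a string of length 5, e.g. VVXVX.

Initial: RRRDRR -> [(0, 0), (1, 0), (2, 0), (3, 0), (3, -1), (4, -1), (5, -1)]
Fold 1: move[2]->L => RRLDRR INVALID (collision), skipped
Fold 2: move[0]->U => URRDRR VALID
Fold 3: move[3]->R => URRRRR VALID
Fold 4: move[4]->L => URRRLR INVALID (collision), skipped
Fold 5: move[5]->D => URRRRD VALID

Answer: XVVXV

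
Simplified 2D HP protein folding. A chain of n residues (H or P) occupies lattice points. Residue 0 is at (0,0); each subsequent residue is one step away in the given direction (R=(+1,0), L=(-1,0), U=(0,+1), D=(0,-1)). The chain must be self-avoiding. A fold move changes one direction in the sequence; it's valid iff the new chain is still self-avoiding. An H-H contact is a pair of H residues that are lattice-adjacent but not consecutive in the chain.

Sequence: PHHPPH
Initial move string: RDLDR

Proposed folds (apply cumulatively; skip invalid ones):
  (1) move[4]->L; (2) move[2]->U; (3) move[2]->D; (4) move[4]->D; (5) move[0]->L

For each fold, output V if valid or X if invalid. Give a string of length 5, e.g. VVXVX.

Answer: VXVVV

Derivation:
Initial: RDLDR -> [(0, 0), (1, 0), (1, -1), (0, -1), (0, -2), (1, -2)]
Fold 1: move[4]->L => RDLDL VALID
Fold 2: move[2]->U => RDUDL INVALID (collision), skipped
Fold 3: move[2]->D => RDDDL VALID
Fold 4: move[4]->D => RDDDD VALID
Fold 5: move[0]->L => LDDDD VALID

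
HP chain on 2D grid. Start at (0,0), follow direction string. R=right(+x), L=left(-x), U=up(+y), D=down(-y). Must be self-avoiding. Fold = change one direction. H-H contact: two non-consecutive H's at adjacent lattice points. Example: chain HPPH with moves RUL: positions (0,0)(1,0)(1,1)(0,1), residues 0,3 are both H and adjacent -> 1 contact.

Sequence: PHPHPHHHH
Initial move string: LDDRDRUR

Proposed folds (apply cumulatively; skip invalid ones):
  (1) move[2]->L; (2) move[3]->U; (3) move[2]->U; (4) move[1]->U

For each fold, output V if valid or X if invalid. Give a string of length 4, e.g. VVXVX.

Initial: LDDRDRUR -> [(0, 0), (-1, 0), (-1, -1), (-1, -2), (0, -2), (0, -3), (1, -3), (1, -2), (2, -2)]
Fold 1: move[2]->L => LDLRDRUR INVALID (collision), skipped
Fold 2: move[3]->U => LDDUDRUR INVALID (collision), skipped
Fold 3: move[2]->U => LDURDRUR INVALID (collision), skipped
Fold 4: move[1]->U => LUDRDRUR INVALID (collision), skipped

Answer: XXXX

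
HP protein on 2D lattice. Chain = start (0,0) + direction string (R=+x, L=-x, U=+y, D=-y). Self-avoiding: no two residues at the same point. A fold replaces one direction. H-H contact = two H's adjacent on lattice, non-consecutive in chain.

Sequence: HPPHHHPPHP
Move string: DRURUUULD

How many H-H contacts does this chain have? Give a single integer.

Answer: 1

Derivation:
Positions: [(0, 0), (0, -1), (1, -1), (1, 0), (2, 0), (2, 1), (2, 2), (2, 3), (1, 3), (1, 2)]
H-H contact: residue 0 @(0,0) - residue 3 @(1, 0)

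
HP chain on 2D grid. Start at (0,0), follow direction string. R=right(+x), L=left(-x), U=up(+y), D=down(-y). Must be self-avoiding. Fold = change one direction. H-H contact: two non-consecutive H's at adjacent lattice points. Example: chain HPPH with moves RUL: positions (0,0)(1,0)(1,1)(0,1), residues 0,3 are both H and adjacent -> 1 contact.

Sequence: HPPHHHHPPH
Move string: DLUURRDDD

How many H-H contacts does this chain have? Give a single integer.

Positions: [(0, 0), (0, -1), (-1, -1), (-1, 0), (-1, 1), (0, 1), (1, 1), (1, 0), (1, -1), (1, -2)]
H-H contact: residue 0 @(0,0) - residue 3 @(-1, 0)
H-H contact: residue 0 @(0,0) - residue 5 @(0, 1)

Answer: 2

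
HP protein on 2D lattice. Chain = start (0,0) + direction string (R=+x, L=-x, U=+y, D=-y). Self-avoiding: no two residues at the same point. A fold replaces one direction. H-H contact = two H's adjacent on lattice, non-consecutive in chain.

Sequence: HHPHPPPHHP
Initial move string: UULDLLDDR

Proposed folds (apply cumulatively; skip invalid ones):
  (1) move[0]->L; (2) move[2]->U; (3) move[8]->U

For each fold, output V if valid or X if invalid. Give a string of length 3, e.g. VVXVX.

Answer: VXX

Derivation:
Initial: UULDLLDDR -> [(0, 0), (0, 1), (0, 2), (-1, 2), (-1, 1), (-2, 1), (-3, 1), (-3, 0), (-3, -1), (-2, -1)]
Fold 1: move[0]->L => LULDLLDDR VALID
Fold 2: move[2]->U => LUUDLLDDR INVALID (collision), skipped
Fold 3: move[8]->U => LULDLLDDU INVALID (collision), skipped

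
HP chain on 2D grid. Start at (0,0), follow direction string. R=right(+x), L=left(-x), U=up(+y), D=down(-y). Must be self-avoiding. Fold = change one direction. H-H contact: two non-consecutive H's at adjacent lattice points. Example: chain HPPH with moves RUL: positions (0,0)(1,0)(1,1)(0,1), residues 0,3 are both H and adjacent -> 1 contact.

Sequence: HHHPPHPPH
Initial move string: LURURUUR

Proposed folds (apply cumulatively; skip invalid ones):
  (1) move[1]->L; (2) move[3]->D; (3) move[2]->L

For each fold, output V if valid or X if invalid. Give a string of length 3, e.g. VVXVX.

Initial: LURURUUR -> [(0, 0), (-1, 0), (-1, 1), (0, 1), (0, 2), (1, 2), (1, 3), (1, 4), (2, 4)]
Fold 1: move[1]->L => LLRURUUR INVALID (collision), skipped
Fold 2: move[3]->D => LURDRUUR INVALID (collision), skipped
Fold 3: move[2]->L => LULURUUR VALID

Answer: XXV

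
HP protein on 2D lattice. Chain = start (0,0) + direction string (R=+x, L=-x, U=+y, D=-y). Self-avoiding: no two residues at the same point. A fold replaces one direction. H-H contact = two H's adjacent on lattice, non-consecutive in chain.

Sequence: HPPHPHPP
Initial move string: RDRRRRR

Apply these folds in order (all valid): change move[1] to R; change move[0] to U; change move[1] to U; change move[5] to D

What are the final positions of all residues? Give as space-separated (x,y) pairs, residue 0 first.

Answer: (0,0) (0,1) (0,2) (1,2) (2,2) (3,2) (3,1) (4,1)

Derivation:
Initial moves: RDRRRRR
Fold: move[1]->R => RRRRRRR (positions: [(0, 0), (1, 0), (2, 0), (3, 0), (4, 0), (5, 0), (6, 0), (7, 0)])
Fold: move[0]->U => URRRRRR (positions: [(0, 0), (0, 1), (1, 1), (2, 1), (3, 1), (4, 1), (5, 1), (6, 1)])
Fold: move[1]->U => UURRRRR (positions: [(0, 0), (0, 1), (0, 2), (1, 2), (2, 2), (3, 2), (4, 2), (5, 2)])
Fold: move[5]->D => UURRRDR (positions: [(0, 0), (0, 1), (0, 2), (1, 2), (2, 2), (3, 2), (3, 1), (4, 1)])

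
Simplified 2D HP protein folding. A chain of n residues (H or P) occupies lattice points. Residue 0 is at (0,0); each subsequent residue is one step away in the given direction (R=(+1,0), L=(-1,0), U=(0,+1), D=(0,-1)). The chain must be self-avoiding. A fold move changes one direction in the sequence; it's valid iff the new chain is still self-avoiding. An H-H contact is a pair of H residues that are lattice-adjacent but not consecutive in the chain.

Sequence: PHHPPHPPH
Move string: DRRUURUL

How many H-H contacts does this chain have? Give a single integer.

Positions: [(0, 0), (0, -1), (1, -1), (2, -1), (2, 0), (2, 1), (3, 1), (3, 2), (2, 2)]
H-H contact: residue 5 @(2,1) - residue 8 @(2, 2)

Answer: 1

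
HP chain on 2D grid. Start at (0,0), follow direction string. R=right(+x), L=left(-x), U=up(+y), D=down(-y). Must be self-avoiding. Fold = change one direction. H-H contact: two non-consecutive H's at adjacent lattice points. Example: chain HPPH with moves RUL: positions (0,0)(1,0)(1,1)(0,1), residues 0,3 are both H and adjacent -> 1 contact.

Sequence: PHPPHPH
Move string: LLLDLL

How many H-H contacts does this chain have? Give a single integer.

Positions: [(0, 0), (-1, 0), (-2, 0), (-3, 0), (-3, -1), (-4, -1), (-5, -1)]
No H-H contacts found.

Answer: 0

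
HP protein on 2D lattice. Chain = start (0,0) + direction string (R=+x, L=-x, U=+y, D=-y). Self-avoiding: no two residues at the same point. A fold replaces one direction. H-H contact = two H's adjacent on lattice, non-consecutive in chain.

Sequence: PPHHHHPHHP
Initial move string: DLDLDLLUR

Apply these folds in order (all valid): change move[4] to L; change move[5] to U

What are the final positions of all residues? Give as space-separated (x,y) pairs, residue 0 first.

Initial moves: DLDLDLLUR
Fold: move[4]->L => DLDLLLLUR (positions: [(0, 0), (0, -1), (-1, -1), (-1, -2), (-2, -2), (-3, -2), (-4, -2), (-5, -2), (-5, -1), (-4, -1)])
Fold: move[5]->U => DLDLLULUR (positions: [(0, 0), (0, -1), (-1, -1), (-1, -2), (-2, -2), (-3, -2), (-3, -1), (-4, -1), (-4, 0), (-3, 0)])

Answer: (0,0) (0,-1) (-1,-1) (-1,-2) (-2,-2) (-3,-2) (-3,-1) (-4,-1) (-4,0) (-3,0)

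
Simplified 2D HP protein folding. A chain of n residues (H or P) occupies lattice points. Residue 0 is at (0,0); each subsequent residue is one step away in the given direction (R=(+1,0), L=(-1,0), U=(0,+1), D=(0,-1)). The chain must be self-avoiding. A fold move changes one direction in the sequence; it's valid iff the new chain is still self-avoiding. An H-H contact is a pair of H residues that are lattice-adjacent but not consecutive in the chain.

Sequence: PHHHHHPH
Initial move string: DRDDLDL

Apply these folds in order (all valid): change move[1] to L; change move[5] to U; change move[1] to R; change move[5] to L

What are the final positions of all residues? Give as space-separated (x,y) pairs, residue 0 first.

Answer: (0,0) (0,-1) (1,-1) (1,-2) (1,-3) (0,-3) (-1,-3) (-2,-3)

Derivation:
Initial moves: DRDDLDL
Fold: move[1]->L => DLDDLDL (positions: [(0, 0), (0, -1), (-1, -1), (-1, -2), (-1, -3), (-2, -3), (-2, -4), (-3, -4)])
Fold: move[5]->U => DLDDLUL (positions: [(0, 0), (0, -1), (-1, -1), (-1, -2), (-1, -3), (-2, -3), (-2, -2), (-3, -2)])
Fold: move[1]->R => DRDDLUL (positions: [(0, 0), (0, -1), (1, -1), (1, -2), (1, -3), (0, -3), (0, -2), (-1, -2)])
Fold: move[5]->L => DRDDLLL (positions: [(0, 0), (0, -1), (1, -1), (1, -2), (1, -3), (0, -3), (-1, -3), (-2, -3)])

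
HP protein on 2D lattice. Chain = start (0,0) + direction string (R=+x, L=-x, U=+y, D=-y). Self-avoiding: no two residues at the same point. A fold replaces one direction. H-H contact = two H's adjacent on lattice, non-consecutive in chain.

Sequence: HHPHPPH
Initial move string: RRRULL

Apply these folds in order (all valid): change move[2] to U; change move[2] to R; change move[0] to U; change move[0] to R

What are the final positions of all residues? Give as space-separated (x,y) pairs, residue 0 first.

Initial moves: RRRULL
Fold: move[2]->U => RRUULL (positions: [(0, 0), (1, 0), (2, 0), (2, 1), (2, 2), (1, 2), (0, 2)])
Fold: move[2]->R => RRRULL (positions: [(0, 0), (1, 0), (2, 0), (3, 0), (3, 1), (2, 1), (1, 1)])
Fold: move[0]->U => URRULL (positions: [(0, 0), (0, 1), (1, 1), (2, 1), (2, 2), (1, 2), (0, 2)])
Fold: move[0]->R => RRRULL (positions: [(0, 0), (1, 0), (2, 0), (3, 0), (3, 1), (2, 1), (1, 1)])

Answer: (0,0) (1,0) (2,0) (3,0) (3,1) (2,1) (1,1)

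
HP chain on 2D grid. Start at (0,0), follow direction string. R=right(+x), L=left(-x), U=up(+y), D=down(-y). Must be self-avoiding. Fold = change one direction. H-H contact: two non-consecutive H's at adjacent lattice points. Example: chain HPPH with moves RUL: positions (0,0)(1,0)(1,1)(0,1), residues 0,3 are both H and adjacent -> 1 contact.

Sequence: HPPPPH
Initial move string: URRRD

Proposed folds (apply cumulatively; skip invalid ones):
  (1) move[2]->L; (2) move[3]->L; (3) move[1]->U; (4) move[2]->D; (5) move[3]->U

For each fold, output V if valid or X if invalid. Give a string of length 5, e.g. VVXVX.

Answer: XXVXX

Derivation:
Initial: URRRD -> [(0, 0), (0, 1), (1, 1), (2, 1), (3, 1), (3, 0)]
Fold 1: move[2]->L => URLRD INVALID (collision), skipped
Fold 2: move[3]->L => URRLD INVALID (collision), skipped
Fold 3: move[1]->U => UURRD VALID
Fold 4: move[2]->D => UUDRD INVALID (collision), skipped
Fold 5: move[3]->U => UURUD INVALID (collision), skipped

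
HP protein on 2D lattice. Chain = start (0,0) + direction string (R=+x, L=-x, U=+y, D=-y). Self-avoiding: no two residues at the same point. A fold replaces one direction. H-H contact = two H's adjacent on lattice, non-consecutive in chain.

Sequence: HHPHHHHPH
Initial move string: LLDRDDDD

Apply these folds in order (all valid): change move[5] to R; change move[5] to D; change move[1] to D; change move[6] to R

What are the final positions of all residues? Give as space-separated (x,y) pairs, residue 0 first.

Initial moves: LLDRDDDD
Fold: move[5]->R => LLDRDRDD (positions: [(0, 0), (-1, 0), (-2, 0), (-2, -1), (-1, -1), (-1, -2), (0, -2), (0, -3), (0, -4)])
Fold: move[5]->D => LLDRDDDD (positions: [(0, 0), (-1, 0), (-2, 0), (-2, -1), (-1, -1), (-1, -2), (-1, -3), (-1, -4), (-1, -5)])
Fold: move[1]->D => LDDRDDDD (positions: [(0, 0), (-1, 0), (-1, -1), (-1, -2), (0, -2), (0, -3), (0, -4), (0, -5), (0, -6)])
Fold: move[6]->R => LDDRDDRD (positions: [(0, 0), (-1, 0), (-1, -1), (-1, -2), (0, -2), (0, -3), (0, -4), (1, -4), (1, -5)])

Answer: (0,0) (-1,0) (-1,-1) (-1,-2) (0,-2) (0,-3) (0,-4) (1,-4) (1,-5)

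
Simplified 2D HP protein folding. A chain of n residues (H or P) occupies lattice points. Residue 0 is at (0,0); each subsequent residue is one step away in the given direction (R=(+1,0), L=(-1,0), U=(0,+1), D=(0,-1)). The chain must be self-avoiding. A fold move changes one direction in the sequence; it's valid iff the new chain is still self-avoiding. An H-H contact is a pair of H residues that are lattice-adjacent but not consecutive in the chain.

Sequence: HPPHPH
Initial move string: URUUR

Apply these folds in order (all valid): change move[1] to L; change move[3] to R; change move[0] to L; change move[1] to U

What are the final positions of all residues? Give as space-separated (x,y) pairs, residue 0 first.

Answer: (0,0) (-1,0) (-1,1) (-1,2) (0,2) (1,2)

Derivation:
Initial moves: URUUR
Fold: move[1]->L => ULUUR (positions: [(0, 0), (0, 1), (-1, 1), (-1, 2), (-1, 3), (0, 3)])
Fold: move[3]->R => ULURR (positions: [(0, 0), (0, 1), (-1, 1), (-1, 2), (0, 2), (1, 2)])
Fold: move[0]->L => LLURR (positions: [(0, 0), (-1, 0), (-2, 0), (-2, 1), (-1, 1), (0, 1)])
Fold: move[1]->U => LUURR (positions: [(0, 0), (-1, 0), (-1, 1), (-1, 2), (0, 2), (1, 2)])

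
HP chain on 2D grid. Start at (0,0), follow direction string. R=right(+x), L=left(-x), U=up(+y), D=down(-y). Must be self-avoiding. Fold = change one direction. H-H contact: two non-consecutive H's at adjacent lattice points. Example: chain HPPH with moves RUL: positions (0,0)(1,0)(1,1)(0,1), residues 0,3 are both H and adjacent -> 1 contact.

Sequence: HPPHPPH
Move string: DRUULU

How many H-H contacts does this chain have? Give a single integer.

Positions: [(0, 0), (0, -1), (1, -1), (1, 0), (1, 1), (0, 1), (0, 2)]
H-H contact: residue 0 @(0,0) - residue 3 @(1, 0)

Answer: 1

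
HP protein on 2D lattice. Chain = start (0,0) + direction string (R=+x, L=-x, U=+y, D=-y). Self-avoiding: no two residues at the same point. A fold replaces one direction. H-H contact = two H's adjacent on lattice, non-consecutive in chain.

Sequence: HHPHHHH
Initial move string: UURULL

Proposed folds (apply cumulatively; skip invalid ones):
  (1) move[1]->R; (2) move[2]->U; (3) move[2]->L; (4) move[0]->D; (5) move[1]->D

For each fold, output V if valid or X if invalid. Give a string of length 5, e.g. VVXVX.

Initial: UURULL -> [(0, 0), (0, 1), (0, 2), (1, 2), (1, 3), (0, 3), (-1, 3)]
Fold 1: move[1]->R => URRULL VALID
Fold 2: move[2]->U => URUULL VALID
Fold 3: move[2]->L => URLULL INVALID (collision), skipped
Fold 4: move[0]->D => DRUULL VALID
Fold 5: move[1]->D => DDUULL INVALID (collision), skipped

Answer: VVXVX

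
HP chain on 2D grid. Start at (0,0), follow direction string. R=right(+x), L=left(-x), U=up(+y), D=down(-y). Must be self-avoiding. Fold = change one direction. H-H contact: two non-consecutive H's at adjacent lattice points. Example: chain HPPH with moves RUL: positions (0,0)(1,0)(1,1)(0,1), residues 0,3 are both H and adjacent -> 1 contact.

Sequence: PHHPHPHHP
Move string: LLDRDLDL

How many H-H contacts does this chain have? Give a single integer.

Positions: [(0, 0), (-1, 0), (-2, 0), (-2, -1), (-1, -1), (-1, -2), (-2, -2), (-2, -3), (-3, -3)]
H-H contact: residue 1 @(-1,0) - residue 4 @(-1, -1)

Answer: 1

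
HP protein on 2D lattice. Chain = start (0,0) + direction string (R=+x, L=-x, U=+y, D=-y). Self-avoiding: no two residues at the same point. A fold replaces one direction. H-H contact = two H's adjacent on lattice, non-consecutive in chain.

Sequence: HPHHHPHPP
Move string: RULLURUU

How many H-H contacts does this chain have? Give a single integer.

Answer: 2

Derivation:
Positions: [(0, 0), (1, 0), (1, 1), (0, 1), (-1, 1), (-1, 2), (0, 2), (0, 3), (0, 4)]
H-H contact: residue 0 @(0,0) - residue 3 @(0, 1)
H-H contact: residue 3 @(0,1) - residue 6 @(0, 2)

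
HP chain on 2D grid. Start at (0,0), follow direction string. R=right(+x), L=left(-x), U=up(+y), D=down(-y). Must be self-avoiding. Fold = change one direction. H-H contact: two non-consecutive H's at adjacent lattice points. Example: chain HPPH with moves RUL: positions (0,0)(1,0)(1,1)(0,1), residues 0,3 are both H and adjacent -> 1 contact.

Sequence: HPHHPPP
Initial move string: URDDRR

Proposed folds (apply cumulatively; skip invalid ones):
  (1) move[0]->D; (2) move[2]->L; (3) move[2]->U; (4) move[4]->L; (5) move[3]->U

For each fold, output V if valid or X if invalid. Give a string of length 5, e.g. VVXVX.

Answer: VXXXX

Derivation:
Initial: URDDRR -> [(0, 0), (0, 1), (1, 1), (1, 0), (1, -1), (2, -1), (3, -1)]
Fold 1: move[0]->D => DRDDRR VALID
Fold 2: move[2]->L => DRLDRR INVALID (collision), skipped
Fold 3: move[2]->U => DRUDRR INVALID (collision), skipped
Fold 4: move[4]->L => DRDDLR INVALID (collision), skipped
Fold 5: move[3]->U => DRDURR INVALID (collision), skipped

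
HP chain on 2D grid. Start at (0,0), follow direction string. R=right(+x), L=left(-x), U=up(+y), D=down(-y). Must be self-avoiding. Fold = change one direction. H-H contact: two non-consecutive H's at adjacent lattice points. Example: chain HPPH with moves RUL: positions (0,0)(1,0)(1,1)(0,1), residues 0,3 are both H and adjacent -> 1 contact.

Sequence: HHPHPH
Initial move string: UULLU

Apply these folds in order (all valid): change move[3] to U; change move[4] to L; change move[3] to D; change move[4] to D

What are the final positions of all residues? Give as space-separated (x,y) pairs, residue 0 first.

Answer: (0,0) (0,1) (0,2) (-1,2) (-1,1) (-1,0)

Derivation:
Initial moves: UULLU
Fold: move[3]->U => UULUU (positions: [(0, 0), (0, 1), (0, 2), (-1, 2), (-1, 3), (-1, 4)])
Fold: move[4]->L => UULUL (positions: [(0, 0), (0, 1), (0, 2), (-1, 2), (-1, 3), (-2, 3)])
Fold: move[3]->D => UULDL (positions: [(0, 0), (0, 1), (0, 2), (-1, 2), (-1, 1), (-2, 1)])
Fold: move[4]->D => UULDD (positions: [(0, 0), (0, 1), (0, 2), (-1, 2), (-1, 1), (-1, 0)])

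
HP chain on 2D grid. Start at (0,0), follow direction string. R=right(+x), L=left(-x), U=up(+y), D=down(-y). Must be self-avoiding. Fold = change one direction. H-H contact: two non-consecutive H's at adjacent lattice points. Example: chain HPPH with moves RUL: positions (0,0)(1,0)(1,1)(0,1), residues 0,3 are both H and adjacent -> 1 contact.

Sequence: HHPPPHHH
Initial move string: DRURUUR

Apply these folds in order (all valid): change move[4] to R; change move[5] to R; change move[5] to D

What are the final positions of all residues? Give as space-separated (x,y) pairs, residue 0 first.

Answer: (0,0) (0,-1) (1,-1) (1,0) (2,0) (3,0) (3,-1) (4,-1)

Derivation:
Initial moves: DRURUUR
Fold: move[4]->R => DRURRUR (positions: [(0, 0), (0, -1), (1, -1), (1, 0), (2, 0), (3, 0), (3, 1), (4, 1)])
Fold: move[5]->R => DRURRRR (positions: [(0, 0), (0, -1), (1, -1), (1, 0), (2, 0), (3, 0), (4, 0), (5, 0)])
Fold: move[5]->D => DRURRDR (positions: [(0, 0), (0, -1), (1, -1), (1, 0), (2, 0), (3, 0), (3, -1), (4, -1)])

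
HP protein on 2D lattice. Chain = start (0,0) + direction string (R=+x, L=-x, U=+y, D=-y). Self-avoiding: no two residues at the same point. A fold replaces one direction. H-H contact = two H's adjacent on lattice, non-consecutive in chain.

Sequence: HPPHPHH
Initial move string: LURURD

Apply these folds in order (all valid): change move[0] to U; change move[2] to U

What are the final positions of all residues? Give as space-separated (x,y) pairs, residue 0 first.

Initial moves: LURURD
Fold: move[0]->U => UURURD (positions: [(0, 0), (0, 1), (0, 2), (1, 2), (1, 3), (2, 3), (2, 2)])
Fold: move[2]->U => UUUURD (positions: [(0, 0), (0, 1), (0, 2), (0, 3), (0, 4), (1, 4), (1, 3)])

Answer: (0,0) (0,1) (0,2) (0,3) (0,4) (1,4) (1,3)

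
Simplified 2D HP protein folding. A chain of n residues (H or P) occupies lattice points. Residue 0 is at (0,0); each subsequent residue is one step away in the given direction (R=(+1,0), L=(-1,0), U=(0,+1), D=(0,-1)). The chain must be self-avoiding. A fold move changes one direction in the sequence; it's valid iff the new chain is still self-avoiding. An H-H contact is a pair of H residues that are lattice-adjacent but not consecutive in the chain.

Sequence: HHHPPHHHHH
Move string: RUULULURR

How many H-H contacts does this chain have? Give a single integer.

Positions: [(0, 0), (1, 0), (1, 1), (1, 2), (0, 2), (0, 3), (-1, 3), (-1, 4), (0, 4), (1, 4)]
H-H contact: residue 5 @(0,3) - residue 8 @(0, 4)

Answer: 1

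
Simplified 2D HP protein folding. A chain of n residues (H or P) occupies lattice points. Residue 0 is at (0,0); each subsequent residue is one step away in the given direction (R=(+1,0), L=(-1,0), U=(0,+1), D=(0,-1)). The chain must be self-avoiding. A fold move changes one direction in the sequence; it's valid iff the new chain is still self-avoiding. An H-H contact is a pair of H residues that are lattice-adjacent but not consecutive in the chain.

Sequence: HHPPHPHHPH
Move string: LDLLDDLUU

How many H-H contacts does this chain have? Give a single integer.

Positions: [(0, 0), (-1, 0), (-1, -1), (-2, -1), (-3, -1), (-3, -2), (-3, -3), (-4, -3), (-4, -2), (-4, -1)]
H-H contact: residue 4 @(-3,-1) - residue 9 @(-4, -1)

Answer: 1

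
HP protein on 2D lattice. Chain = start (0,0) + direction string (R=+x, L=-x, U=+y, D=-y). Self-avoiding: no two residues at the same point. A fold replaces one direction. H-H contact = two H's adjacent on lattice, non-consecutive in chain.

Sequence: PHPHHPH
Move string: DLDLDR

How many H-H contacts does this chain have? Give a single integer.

Positions: [(0, 0), (0, -1), (-1, -1), (-1, -2), (-2, -2), (-2, -3), (-1, -3)]
H-H contact: residue 3 @(-1,-2) - residue 6 @(-1, -3)

Answer: 1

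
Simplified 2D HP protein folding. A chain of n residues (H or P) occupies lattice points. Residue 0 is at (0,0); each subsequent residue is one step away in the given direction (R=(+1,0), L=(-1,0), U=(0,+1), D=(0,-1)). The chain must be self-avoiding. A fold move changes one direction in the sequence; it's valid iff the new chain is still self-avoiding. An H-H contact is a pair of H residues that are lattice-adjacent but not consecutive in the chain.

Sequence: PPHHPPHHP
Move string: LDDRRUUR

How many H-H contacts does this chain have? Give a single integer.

Positions: [(0, 0), (-1, 0), (-1, -1), (-1, -2), (0, -2), (1, -2), (1, -1), (1, 0), (2, 0)]
No H-H contacts found.

Answer: 0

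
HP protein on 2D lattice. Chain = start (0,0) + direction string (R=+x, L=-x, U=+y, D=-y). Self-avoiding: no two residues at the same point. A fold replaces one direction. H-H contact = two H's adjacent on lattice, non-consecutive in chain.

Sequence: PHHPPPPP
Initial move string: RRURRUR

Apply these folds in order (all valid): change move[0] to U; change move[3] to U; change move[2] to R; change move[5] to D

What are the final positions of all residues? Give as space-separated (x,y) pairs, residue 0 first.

Initial moves: RRURRUR
Fold: move[0]->U => URURRUR (positions: [(0, 0), (0, 1), (1, 1), (1, 2), (2, 2), (3, 2), (3, 3), (4, 3)])
Fold: move[3]->U => URUURUR (positions: [(0, 0), (0, 1), (1, 1), (1, 2), (1, 3), (2, 3), (2, 4), (3, 4)])
Fold: move[2]->R => URRURUR (positions: [(0, 0), (0, 1), (1, 1), (2, 1), (2, 2), (3, 2), (3, 3), (4, 3)])
Fold: move[5]->D => URRURDR (positions: [(0, 0), (0, 1), (1, 1), (2, 1), (2, 2), (3, 2), (3, 1), (4, 1)])

Answer: (0,0) (0,1) (1,1) (2,1) (2,2) (3,2) (3,1) (4,1)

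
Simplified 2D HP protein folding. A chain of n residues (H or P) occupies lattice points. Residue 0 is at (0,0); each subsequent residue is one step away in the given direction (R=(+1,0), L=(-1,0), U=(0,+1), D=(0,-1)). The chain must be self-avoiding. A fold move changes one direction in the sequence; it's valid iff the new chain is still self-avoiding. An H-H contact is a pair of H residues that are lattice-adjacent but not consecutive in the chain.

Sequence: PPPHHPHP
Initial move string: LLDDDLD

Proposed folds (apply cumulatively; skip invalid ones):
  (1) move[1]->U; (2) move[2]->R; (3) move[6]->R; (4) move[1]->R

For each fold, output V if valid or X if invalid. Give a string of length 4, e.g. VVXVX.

Initial: LLDDDLD -> [(0, 0), (-1, 0), (-2, 0), (-2, -1), (-2, -2), (-2, -3), (-3, -3), (-3, -4)]
Fold 1: move[1]->U => LUDDDLD INVALID (collision), skipped
Fold 2: move[2]->R => LLRDDLD INVALID (collision), skipped
Fold 3: move[6]->R => LLDDDLR INVALID (collision), skipped
Fold 4: move[1]->R => LRDDDLD INVALID (collision), skipped

Answer: XXXX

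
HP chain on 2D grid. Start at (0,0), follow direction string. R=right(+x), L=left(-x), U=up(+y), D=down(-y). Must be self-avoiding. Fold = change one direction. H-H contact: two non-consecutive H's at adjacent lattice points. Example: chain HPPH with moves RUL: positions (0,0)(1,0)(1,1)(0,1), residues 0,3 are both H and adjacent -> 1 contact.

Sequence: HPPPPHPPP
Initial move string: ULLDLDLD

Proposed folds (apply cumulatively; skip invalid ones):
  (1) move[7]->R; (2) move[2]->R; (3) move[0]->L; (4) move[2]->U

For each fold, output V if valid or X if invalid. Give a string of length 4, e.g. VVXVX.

Answer: XXVX

Derivation:
Initial: ULLDLDLD -> [(0, 0), (0, 1), (-1, 1), (-2, 1), (-2, 0), (-3, 0), (-3, -1), (-4, -1), (-4, -2)]
Fold 1: move[7]->R => ULLDLDLR INVALID (collision), skipped
Fold 2: move[2]->R => ULRDLDLD INVALID (collision), skipped
Fold 3: move[0]->L => LLLDLDLD VALID
Fold 4: move[2]->U => LLUDLDLD INVALID (collision), skipped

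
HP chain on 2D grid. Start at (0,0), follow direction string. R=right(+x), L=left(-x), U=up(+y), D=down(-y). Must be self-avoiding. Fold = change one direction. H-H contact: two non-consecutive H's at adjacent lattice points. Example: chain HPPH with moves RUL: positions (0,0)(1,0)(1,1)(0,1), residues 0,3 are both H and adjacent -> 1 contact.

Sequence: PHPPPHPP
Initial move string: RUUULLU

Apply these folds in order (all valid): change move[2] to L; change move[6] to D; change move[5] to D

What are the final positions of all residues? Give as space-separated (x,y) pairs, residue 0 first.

Answer: (0,0) (1,0) (1,1) (0,1) (0,2) (-1,2) (-1,1) (-1,0)

Derivation:
Initial moves: RUUULLU
Fold: move[2]->L => RULULLU (positions: [(0, 0), (1, 0), (1, 1), (0, 1), (0, 2), (-1, 2), (-2, 2), (-2, 3)])
Fold: move[6]->D => RULULLD (positions: [(0, 0), (1, 0), (1, 1), (0, 1), (0, 2), (-1, 2), (-2, 2), (-2, 1)])
Fold: move[5]->D => RULULDD (positions: [(0, 0), (1, 0), (1, 1), (0, 1), (0, 2), (-1, 2), (-1, 1), (-1, 0)])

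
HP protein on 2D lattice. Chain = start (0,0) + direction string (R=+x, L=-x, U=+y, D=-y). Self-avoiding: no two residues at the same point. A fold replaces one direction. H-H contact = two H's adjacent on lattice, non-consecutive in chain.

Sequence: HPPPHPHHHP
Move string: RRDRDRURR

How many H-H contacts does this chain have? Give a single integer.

Positions: [(0, 0), (1, 0), (2, 0), (2, -1), (3, -1), (3, -2), (4, -2), (4, -1), (5, -1), (6, -1)]
H-H contact: residue 4 @(3,-1) - residue 7 @(4, -1)

Answer: 1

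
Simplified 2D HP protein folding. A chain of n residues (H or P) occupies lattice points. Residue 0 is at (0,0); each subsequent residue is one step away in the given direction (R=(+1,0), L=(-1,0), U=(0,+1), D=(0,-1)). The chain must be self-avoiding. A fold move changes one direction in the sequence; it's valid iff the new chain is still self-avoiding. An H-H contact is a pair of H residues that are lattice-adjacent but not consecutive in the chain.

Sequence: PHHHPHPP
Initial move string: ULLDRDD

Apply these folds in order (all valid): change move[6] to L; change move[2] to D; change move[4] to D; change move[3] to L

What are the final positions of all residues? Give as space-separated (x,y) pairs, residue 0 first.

Initial moves: ULLDRDD
Fold: move[6]->L => ULLDRDL (positions: [(0, 0), (0, 1), (-1, 1), (-2, 1), (-2, 0), (-1, 0), (-1, -1), (-2, -1)])
Fold: move[2]->D => ULDDRDL (positions: [(0, 0), (0, 1), (-1, 1), (-1, 0), (-1, -1), (0, -1), (0, -2), (-1, -2)])
Fold: move[4]->D => ULDDDDL (positions: [(0, 0), (0, 1), (-1, 1), (-1, 0), (-1, -1), (-1, -2), (-1, -3), (-2, -3)])
Fold: move[3]->L => ULDLDDL (positions: [(0, 0), (0, 1), (-1, 1), (-1, 0), (-2, 0), (-2, -1), (-2, -2), (-3, -2)])

Answer: (0,0) (0,1) (-1,1) (-1,0) (-2,0) (-2,-1) (-2,-2) (-3,-2)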